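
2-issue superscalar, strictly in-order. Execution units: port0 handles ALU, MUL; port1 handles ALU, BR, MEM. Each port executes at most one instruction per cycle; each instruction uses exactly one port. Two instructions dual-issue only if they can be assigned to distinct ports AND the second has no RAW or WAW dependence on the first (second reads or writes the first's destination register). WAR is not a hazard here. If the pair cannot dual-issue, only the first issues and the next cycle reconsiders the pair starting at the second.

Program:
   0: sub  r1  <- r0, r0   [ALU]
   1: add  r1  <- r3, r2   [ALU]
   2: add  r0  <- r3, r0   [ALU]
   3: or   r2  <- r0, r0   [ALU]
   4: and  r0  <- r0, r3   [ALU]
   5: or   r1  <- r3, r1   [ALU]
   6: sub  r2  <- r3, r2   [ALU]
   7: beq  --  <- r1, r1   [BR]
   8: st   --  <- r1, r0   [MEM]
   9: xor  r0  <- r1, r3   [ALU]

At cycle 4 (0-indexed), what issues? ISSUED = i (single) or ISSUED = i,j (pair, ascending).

#0 head=0: sub i0 WAW r1
#1 head=1: add;add i1+i2 2-wide
#2 head=3: or;and i3+i4 2-wide
#3 head=5: or;sub i5+i6 2-wide
#4 head=7: beq i7 no-port BR/MEM
#5 head=8: st;xor i8+i9 2-wide

ISSUED = 7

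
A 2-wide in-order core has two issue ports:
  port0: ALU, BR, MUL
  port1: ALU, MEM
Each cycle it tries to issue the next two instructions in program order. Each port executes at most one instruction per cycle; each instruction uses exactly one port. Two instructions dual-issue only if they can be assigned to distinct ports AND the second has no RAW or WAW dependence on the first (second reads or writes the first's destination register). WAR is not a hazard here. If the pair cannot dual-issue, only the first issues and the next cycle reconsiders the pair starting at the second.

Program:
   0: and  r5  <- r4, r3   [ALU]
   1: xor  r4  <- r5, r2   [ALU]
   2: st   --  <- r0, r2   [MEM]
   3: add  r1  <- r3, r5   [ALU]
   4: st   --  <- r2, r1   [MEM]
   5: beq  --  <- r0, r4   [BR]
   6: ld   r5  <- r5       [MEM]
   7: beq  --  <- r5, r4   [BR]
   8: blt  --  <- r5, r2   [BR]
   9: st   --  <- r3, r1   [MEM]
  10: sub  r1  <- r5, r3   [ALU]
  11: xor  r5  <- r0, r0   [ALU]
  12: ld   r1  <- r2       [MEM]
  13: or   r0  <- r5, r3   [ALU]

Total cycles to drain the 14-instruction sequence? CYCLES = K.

t=0 i0:and ; RAW r5
t=1 i1,i2:xor;st ; 2-wide
t=2 i3:add ; RAW r1
t=3 i4,i5:st;beq ; 2-wide
t=4 i6:ld ; RAW r5
t=5 i7:beq ; no-port BR/BR
t=6 i8,i9:blt;st ; 2-wide
t=7 i10,i11:sub;xor ; 2-wide
t=8 i12,i13:ld;or ; 2-wide

CYCLES = 9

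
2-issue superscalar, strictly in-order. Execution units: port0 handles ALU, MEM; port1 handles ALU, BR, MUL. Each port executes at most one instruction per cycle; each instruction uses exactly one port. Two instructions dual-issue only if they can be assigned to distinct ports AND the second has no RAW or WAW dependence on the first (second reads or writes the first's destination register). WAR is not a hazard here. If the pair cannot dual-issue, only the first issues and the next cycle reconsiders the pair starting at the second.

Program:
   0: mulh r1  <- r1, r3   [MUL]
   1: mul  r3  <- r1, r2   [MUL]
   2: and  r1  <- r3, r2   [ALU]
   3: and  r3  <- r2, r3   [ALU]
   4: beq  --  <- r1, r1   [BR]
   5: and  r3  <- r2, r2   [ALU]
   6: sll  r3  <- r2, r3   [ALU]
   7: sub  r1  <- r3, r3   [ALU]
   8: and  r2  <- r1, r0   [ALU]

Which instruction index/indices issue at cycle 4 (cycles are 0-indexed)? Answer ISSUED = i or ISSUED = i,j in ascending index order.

ISSUED = 6

c0: i0 mulh.MUL  no-port MUL/MUL
c1: i1 mul.MUL  RAW r3
c2: i2,i3 and.ALU/and.ALU  dual
c3: i4,i5 beq.BR/and.ALU  dual
c4: i6 sll.ALU  RAW r3
c5: i7 sub.ALU  RAW r1
c6: i8 and.ALU  tail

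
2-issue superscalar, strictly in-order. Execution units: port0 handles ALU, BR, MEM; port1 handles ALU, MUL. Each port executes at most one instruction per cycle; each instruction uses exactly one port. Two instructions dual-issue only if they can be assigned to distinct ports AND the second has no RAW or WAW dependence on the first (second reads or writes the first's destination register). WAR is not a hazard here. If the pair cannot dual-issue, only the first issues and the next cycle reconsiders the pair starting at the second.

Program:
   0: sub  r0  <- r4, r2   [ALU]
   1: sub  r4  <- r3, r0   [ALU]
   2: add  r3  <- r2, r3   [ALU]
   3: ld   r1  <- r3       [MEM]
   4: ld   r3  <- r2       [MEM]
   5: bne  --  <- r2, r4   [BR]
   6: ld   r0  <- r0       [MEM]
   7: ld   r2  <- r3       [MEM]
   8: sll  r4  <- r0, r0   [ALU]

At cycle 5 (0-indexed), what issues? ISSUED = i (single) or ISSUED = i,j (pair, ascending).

ISSUED = 6

#0 head=0: sub i0 RAW r0
#1 head=1: sub add i1+i2 dual
#2 head=3: ld i3 no-port MEM/MEM
#3 head=4: ld i4 no-port MEM/BR
#4 head=5: bne i5 no-port BR/MEM
#5 head=6: ld i6 no-port MEM/MEM
#6 head=7: ld sll i7+i8 dual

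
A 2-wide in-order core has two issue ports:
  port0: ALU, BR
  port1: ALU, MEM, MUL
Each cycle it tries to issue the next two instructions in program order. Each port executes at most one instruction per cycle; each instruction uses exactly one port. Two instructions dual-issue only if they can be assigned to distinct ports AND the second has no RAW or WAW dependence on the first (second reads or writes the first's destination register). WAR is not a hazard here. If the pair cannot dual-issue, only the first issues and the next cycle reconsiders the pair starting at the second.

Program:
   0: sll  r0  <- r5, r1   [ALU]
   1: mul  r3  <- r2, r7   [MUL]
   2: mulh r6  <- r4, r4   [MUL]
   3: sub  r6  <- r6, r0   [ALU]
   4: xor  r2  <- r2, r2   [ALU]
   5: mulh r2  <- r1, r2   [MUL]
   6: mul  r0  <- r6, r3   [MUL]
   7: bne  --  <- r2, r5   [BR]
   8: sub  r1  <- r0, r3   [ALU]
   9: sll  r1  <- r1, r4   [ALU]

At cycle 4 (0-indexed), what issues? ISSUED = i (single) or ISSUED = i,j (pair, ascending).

ISSUED = 6,7

#0 head=0: sll.ALU;mul.MUL i0&i1 2-wide
#1 head=2: mulh.MUL i2 RAW+WAW r6
#2 head=3: sub.ALU;xor.ALU i3&i4 2-wide
#3 head=5: mulh.MUL i5 no-port MUL/MUL
#4 head=6: mul.MUL;bne.BR i6&i7 2-wide
#5 head=8: sub.ALU i8 RAW+WAW r1
#6 head=9: sll.ALU i9 tail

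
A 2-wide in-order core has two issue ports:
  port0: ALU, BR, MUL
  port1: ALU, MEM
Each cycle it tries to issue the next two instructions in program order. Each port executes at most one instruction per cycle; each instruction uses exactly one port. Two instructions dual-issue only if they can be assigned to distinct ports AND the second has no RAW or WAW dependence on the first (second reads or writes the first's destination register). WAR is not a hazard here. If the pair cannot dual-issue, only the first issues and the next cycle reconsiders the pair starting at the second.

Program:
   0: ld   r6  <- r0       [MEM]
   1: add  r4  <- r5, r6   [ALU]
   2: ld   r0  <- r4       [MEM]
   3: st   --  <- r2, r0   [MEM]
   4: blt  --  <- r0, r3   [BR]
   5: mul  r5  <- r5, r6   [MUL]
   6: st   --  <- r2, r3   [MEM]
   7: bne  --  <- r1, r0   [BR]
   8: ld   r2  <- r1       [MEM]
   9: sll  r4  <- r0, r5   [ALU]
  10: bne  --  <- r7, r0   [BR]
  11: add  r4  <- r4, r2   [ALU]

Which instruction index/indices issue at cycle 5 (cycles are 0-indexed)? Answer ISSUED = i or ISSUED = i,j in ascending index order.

c0: i0 ld.MEM  RAW r6
c1: i1 add.ALU  RAW r4
c2: i2 ld.MEM  no-port MEM/MEM
c3: i3&i4 st.MEM;blt.BR  2-wide
c4: i5&i6 mul.MUL;st.MEM  2-wide
c5: i7&i8 bne.BR;ld.MEM  2-wide
c6: i9&i10 sll.ALU;bne.BR  2-wide
c7: i11 add.ALU  tail

ISSUED = 7,8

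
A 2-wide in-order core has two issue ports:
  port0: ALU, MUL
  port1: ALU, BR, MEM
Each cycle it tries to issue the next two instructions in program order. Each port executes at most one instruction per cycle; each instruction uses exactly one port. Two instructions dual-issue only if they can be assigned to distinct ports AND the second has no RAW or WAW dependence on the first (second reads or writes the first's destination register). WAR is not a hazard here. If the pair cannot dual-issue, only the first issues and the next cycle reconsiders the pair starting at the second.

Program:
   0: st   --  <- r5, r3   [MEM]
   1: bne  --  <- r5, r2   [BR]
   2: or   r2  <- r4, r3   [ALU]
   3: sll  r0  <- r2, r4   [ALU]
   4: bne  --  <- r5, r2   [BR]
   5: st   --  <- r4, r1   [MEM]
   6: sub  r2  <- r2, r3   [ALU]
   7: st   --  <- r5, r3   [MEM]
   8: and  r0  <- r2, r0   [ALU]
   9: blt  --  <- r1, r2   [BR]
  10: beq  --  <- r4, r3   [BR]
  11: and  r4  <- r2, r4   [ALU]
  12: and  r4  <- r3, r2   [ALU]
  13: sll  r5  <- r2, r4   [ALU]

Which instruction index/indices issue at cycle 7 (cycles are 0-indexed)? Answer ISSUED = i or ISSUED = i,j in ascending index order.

ISSUED = 12

#0 head=0: st.MEM i0 no-port MEM/BR
#1 head=1: bne.BR/or.ALU i1,i2 2-wide
#2 head=3: sll.ALU/bne.BR i3,i4 2-wide
#3 head=5: st.MEM/sub.ALU i5,i6 2-wide
#4 head=7: st.MEM/and.ALU i7,i8 2-wide
#5 head=9: blt.BR i9 no-port BR/BR
#6 head=10: beq.BR/and.ALU i10,i11 2-wide
#7 head=12: and.ALU i12 RAW r4
#8 head=13: sll.ALU i13 tail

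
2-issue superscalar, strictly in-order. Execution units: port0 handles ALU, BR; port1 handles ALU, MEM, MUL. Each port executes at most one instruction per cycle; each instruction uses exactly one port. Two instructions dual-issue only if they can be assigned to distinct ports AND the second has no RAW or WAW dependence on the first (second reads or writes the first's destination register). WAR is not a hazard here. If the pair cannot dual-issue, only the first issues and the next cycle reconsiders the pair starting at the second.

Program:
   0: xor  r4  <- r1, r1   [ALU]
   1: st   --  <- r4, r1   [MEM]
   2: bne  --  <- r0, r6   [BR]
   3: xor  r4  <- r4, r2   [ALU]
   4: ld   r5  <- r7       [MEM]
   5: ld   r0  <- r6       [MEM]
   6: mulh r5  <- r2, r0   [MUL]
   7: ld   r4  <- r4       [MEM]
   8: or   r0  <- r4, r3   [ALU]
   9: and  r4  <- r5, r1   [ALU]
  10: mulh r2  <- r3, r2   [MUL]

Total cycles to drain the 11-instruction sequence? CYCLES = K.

#0 head=0: xor i0 RAW r4
#1 head=1: st/bne i1&i2 2-wide
#2 head=3: xor/ld i3&i4 2-wide
#3 head=5: ld i5 no-port MEM/MUL
#4 head=6: mulh i6 no-port MUL/MEM
#5 head=7: ld i7 RAW r4
#6 head=8: or/and i8&i9 2-wide
#7 head=10: mulh i10 tail

CYCLES = 8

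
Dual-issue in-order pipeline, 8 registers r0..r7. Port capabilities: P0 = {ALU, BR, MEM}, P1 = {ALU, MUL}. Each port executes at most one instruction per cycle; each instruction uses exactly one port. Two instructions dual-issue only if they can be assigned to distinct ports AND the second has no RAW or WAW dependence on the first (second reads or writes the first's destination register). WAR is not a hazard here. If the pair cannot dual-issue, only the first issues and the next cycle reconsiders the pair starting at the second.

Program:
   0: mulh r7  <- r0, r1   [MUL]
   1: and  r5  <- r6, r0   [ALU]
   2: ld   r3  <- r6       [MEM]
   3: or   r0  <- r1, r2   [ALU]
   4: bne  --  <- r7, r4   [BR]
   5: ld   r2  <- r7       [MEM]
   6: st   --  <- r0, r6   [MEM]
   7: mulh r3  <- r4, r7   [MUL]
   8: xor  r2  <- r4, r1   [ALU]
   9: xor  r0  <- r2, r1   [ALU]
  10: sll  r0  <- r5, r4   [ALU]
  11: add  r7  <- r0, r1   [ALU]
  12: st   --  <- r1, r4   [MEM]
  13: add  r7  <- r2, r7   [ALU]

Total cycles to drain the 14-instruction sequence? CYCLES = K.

CYCLES = 10

t=0 i0&i1:mulh.MUL and.ALU ; pair
t=1 i2&i3:ld.MEM or.ALU ; pair
t=2 i4:bne.BR ; no-port BR/MEM
t=3 i5:ld.MEM ; no-port MEM/MEM
t=4 i6&i7:st.MEM mulh.MUL ; pair
t=5 i8:xor.ALU ; RAW r2
t=6 i9:xor.ALU ; WAW r0
t=7 i10:sll.ALU ; RAW r0
t=8 i11&i12:add.ALU st.MEM ; pair
t=9 i13:add.ALU ; tail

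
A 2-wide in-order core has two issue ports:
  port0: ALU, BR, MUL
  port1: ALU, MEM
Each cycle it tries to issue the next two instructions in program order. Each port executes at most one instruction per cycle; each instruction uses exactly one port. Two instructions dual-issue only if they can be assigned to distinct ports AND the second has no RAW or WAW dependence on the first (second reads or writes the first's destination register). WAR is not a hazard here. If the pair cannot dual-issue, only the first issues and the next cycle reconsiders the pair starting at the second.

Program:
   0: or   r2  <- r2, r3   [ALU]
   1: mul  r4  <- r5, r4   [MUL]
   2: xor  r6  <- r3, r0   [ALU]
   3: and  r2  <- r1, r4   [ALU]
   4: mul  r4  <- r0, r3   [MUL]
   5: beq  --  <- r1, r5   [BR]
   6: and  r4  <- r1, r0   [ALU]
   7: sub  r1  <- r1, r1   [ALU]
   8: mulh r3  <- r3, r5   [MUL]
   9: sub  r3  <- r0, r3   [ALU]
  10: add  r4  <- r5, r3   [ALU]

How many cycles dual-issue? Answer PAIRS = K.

PAIRS = 4

c0: i0,i1 or.ALU/mul.MUL  2-wide
c1: i2,i3 xor.ALU/and.ALU  2-wide
c2: i4 mul.MUL  no-port MUL/BR
c3: i5,i6 beq.BR/and.ALU  2-wide
c4: i7,i8 sub.ALU/mulh.MUL  2-wide
c5: i9 sub.ALU  RAW r3
c6: i10 add.ALU  tail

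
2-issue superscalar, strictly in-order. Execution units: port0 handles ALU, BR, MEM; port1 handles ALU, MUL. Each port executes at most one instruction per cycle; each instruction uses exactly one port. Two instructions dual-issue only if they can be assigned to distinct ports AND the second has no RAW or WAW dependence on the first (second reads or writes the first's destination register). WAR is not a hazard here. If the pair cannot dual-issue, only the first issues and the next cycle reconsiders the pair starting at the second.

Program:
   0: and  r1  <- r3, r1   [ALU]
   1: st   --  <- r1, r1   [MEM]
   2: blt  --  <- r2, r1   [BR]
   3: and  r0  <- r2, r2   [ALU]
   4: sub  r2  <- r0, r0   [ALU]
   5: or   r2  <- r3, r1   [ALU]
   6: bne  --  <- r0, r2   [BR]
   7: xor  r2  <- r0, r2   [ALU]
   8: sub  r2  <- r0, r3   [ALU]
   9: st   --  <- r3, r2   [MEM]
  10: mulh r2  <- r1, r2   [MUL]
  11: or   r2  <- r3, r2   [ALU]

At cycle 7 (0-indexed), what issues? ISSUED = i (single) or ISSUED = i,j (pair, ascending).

t=0 i0:and ; RAW r1
t=1 i1:st ; no-port MEM/BR
t=2 i2&i3:blt and ; pair
t=3 i4:sub ; WAW r2
t=4 i5:or ; RAW r2
t=5 i6&i7:bne xor ; pair
t=6 i8:sub ; RAW r2
t=7 i9&i10:st mulh ; pair
t=8 i11:or ; tail

ISSUED = 9,10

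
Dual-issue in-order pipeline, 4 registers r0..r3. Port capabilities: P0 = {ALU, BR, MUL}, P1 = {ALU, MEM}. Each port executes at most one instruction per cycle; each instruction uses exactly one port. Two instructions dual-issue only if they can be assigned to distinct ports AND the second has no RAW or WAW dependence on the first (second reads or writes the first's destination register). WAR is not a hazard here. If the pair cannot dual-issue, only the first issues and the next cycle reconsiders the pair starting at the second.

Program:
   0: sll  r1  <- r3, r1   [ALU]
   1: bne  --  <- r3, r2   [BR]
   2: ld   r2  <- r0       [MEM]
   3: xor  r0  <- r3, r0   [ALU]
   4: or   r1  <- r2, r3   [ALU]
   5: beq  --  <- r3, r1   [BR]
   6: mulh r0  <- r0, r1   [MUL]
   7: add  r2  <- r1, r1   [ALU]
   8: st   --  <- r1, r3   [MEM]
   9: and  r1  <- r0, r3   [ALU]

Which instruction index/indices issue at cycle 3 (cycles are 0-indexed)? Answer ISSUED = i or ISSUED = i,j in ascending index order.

#0 head=0: sll.ALU bne.BR i0,i1 pair
#1 head=2: ld.MEM xor.ALU i2,i3 pair
#2 head=4: or.ALU i4 RAW r1
#3 head=5: beq.BR i5 no-port BR/MUL
#4 head=6: mulh.MUL add.ALU i6,i7 pair
#5 head=8: st.MEM and.ALU i8,i9 pair

ISSUED = 5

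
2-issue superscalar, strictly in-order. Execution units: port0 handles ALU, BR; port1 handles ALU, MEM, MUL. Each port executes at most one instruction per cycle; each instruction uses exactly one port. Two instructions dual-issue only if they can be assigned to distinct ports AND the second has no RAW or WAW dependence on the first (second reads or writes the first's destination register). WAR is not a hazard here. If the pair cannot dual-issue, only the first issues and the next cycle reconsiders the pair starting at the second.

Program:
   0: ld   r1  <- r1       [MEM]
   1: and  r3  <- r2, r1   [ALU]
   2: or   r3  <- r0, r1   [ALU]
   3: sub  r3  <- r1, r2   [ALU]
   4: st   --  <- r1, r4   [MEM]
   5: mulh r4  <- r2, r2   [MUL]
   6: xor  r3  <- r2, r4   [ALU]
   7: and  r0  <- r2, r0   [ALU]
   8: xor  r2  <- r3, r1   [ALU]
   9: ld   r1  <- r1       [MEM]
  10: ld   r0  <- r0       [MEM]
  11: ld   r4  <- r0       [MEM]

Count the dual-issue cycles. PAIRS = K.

c0: i0 ld  RAW r1
c1: i1 and  WAW r3
c2: i2 or  WAW r3
c3: i3,i4 sub/st  2-wide
c4: i5 mulh  RAW r4
c5: i6,i7 xor/and  2-wide
c6: i8,i9 xor/ld  2-wide
c7: i10 ld  no-port MEM/MEM
c8: i11 ld  tail

PAIRS = 3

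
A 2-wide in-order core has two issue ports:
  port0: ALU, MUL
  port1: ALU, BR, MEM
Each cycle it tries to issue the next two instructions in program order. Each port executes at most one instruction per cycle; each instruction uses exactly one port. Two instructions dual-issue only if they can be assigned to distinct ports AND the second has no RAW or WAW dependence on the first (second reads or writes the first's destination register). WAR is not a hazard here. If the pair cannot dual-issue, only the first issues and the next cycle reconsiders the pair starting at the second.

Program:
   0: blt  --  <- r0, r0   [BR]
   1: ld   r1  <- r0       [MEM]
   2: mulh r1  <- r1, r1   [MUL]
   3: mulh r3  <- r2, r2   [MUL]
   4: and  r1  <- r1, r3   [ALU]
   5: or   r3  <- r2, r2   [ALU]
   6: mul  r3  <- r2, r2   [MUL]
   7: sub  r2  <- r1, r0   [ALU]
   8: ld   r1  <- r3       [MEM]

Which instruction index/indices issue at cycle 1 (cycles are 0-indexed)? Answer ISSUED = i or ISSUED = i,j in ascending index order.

ISSUED = 1

c0: i0 blt  no-port BR/MEM
c1: i1 ld  RAW+WAW r1
c2: i2 mulh  no-port MUL/MUL
c3: i3 mulh  RAW r3
c4: i4+i5 and/or  pair
c5: i6+i7 mul/sub  pair
c6: i8 ld  tail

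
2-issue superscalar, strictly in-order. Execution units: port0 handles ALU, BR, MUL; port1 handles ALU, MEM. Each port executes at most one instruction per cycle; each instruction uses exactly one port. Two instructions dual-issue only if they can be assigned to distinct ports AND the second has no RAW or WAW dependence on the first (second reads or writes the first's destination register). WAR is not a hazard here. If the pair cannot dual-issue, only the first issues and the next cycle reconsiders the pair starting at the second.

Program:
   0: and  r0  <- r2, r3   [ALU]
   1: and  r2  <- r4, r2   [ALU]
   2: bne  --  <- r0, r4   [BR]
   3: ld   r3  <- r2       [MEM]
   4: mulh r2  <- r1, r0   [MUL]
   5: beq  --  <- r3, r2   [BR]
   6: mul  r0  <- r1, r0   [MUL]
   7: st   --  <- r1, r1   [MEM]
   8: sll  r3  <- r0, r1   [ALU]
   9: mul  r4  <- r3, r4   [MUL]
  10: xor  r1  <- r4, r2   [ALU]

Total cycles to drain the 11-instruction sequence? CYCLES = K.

[0] i0+i1  and.ALU;and.ALU  -- dual
[1] i2+i3  bne.BR;ld.MEM  -- dual
[2] i4  mulh.MUL  -- no-port MUL/BR
[3] i5  beq.BR  -- no-port BR/MUL
[4] i6+i7  mul.MUL;st.MEM  -- dual
[5] i8  sll.ALU  -- RAW r3
[6] i9  mul.MUL  -- RAW r4
[7] i10  xor.ALU  -- tail

CYCLES = 8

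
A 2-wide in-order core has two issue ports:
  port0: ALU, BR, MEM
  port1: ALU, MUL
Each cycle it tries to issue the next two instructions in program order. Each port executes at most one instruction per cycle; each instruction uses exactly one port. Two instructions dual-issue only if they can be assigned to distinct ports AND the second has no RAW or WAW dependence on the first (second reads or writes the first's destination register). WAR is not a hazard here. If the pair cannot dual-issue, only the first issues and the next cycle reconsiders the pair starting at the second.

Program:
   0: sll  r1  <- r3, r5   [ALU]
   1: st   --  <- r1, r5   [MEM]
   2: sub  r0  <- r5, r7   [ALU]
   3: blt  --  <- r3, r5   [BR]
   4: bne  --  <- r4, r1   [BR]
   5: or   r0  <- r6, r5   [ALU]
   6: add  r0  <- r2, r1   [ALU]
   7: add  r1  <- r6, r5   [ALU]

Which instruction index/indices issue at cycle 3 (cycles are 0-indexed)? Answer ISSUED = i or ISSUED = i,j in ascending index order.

ISSUED = 4,5

t=0 i0:sll ; RAW r1
t=1 i1/i2:st+sub ; 2-wide
t=2 i3:blt ; no-port BR/BR
t=3 i4/i5:bne+or ; 2-wide
t=4 i6/i7:add+add ; 2-wide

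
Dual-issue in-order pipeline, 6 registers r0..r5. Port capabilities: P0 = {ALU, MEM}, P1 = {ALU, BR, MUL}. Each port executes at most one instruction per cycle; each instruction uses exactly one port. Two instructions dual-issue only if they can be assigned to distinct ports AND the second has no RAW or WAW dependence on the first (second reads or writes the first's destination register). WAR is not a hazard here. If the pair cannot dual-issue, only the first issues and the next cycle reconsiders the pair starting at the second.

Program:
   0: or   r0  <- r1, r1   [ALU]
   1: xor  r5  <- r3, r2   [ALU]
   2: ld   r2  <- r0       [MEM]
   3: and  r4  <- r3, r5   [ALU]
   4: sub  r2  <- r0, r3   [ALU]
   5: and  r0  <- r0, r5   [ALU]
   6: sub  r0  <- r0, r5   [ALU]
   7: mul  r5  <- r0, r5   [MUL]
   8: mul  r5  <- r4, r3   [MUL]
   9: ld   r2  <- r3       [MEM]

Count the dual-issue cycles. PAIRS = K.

PAIRS = 4

c0: i0+i1 or.ALU;xor.ALU  2-wide
c1: i2+i3 ld.MEM;and.ALU  2-wide
c2: i4+i5 sub.ALU;and.ALU  2-wide
c3: i6 sub.ALU  RAW r0
c4: i7 mul.MUL  no-port MUL/MUL
c5: i8+i9 mul.MUL;ld.MEM  2-wide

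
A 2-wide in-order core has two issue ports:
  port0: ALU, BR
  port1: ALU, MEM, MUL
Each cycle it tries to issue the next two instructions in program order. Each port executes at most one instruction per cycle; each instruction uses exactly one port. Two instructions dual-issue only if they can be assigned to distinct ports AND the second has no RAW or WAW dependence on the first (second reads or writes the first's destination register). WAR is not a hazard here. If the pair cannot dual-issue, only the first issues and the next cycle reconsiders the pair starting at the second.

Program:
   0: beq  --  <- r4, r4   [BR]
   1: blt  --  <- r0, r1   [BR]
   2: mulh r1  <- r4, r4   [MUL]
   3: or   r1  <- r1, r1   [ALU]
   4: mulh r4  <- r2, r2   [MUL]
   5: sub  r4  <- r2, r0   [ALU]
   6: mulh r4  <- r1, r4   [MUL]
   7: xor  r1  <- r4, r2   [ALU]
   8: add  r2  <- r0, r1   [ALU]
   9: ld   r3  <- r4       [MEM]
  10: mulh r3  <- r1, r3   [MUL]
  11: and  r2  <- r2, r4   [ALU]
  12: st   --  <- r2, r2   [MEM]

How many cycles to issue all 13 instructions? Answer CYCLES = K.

t=0 i0:beq.BR ; no-port BR/BR
t=1 i1+i2:blt.BR+mulh.MUL ; dual
t=2 i3+i4:or.ALU+mulh.MUL ; dual
t=3 i5:sub.ALU ; RAW+WAW r4
t=4 i6:mulh.MUL ; RAW r4
t=5 i7:xor.ALU ; RAW r1
t=6 i8+i9:add.ALU+ld.MEM ; dual
t=7 i10+i11:mulh.MUL+and.ALU ; dual
t=8 i12:st.MEM ; tail

CYCLES = 9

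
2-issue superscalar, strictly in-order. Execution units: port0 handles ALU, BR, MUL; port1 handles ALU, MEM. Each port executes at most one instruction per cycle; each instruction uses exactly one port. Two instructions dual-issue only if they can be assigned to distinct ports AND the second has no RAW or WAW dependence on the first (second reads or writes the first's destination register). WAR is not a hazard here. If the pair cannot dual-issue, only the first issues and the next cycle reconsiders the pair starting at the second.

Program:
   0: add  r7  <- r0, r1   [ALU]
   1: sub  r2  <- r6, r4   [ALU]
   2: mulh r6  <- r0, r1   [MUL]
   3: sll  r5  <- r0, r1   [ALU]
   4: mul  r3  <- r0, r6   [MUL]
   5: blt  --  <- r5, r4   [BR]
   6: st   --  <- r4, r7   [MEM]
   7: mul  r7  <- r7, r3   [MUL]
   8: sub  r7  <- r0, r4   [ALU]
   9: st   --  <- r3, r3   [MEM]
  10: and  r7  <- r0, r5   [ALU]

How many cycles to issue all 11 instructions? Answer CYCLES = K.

c0: i0&i1 add.ALU/sub.ALU  pair
c1: i2&i3 mulh.MUL/sll.ALU  pair
c2: i4 mul.MUL  no-port MUL/BR
c3: i5&i6 blt.BR/st.MEM  pair
c4: i7 mul.MUL  WAW r7
c5: i8&i9 sub.ALU/st.MEM  pair
c6: i10 and.ALU  tail

CYCLES = 7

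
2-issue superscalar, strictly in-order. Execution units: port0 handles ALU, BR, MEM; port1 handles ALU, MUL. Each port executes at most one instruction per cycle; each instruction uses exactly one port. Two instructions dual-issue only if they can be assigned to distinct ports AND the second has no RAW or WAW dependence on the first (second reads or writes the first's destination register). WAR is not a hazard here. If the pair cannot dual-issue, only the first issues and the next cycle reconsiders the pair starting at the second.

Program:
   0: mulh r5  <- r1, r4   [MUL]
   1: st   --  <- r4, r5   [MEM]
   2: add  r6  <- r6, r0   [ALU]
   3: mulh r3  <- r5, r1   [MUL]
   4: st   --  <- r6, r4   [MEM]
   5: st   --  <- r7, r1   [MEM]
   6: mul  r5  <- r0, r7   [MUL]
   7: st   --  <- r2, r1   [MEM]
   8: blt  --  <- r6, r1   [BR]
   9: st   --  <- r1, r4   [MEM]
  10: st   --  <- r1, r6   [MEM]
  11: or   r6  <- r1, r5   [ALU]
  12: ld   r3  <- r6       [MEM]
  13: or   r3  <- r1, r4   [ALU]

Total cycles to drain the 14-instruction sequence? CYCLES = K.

CYCLES = 10

  cy0 -> i0 (mulh.MUL) RAW r5
  cy1 -> i1+i2 (st.MEM add.ALU) pair
  cy2 -> i3+i4 (mulh.MUL st.MEM) pair
  cy3 -> i5+i6 (st.MEM mul.MUL) pair
  cy4 -> i7 (st.MEM) no-port MEM/BR
  cy5 -> i8 (blt.BR) no-port BR/MEM
  cy6 -> i9 (st.MEM) no-port MEM/MEM
  cy7 -> i10+i11 (st.MEM or.ALU) pair
  cy8 -> i12 (ld.MEM) WAW r3
  cy9 -> i13 (or.ALU) tail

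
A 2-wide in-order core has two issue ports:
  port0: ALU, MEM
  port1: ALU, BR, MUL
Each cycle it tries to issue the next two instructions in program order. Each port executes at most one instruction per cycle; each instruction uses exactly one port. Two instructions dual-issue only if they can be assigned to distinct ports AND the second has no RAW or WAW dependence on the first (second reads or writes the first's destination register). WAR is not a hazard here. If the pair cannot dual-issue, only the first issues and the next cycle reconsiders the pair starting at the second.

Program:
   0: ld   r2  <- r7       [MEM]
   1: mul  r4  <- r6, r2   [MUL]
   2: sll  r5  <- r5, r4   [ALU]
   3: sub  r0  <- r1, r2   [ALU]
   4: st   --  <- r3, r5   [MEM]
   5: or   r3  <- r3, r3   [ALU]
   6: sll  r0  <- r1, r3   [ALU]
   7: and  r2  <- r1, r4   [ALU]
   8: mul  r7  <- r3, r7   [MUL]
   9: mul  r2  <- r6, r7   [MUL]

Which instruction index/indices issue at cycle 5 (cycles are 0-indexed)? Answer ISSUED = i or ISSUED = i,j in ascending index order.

  cy0 -> i0 (ld.MEM) RAW r2
  cy1 -> i1 (mul.MUL) RAW r4
  cy2 -> i2/i3 (sll.ALU sub.ALU) dual
  cy3 -> i4/i5 (st.MEM or.ALU) dual
  cy4 -> i6/i7 (sll.ALU and.ALU) dual
  cy5 -> i8 (mul.MUL) no-port MUL/MUL
  cy6 -> i9 (mul.MUL) tail

ISSUED = 8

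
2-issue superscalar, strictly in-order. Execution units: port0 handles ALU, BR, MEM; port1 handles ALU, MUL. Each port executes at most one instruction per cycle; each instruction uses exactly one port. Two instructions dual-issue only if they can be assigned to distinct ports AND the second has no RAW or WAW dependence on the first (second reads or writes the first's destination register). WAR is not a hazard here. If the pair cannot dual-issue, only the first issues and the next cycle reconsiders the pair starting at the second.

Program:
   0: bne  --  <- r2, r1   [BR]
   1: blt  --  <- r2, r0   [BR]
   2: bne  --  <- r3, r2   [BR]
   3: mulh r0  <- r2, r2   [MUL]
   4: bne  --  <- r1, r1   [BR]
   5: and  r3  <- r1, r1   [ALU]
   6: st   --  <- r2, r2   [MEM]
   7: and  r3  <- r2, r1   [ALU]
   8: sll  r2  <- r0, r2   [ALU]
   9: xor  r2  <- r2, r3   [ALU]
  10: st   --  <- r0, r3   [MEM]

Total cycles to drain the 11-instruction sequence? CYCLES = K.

[0] i0  bne  -- no-port BR/BR
[1] i1  blt  -- no-port BR/BR
[2] i2,i3  bne+mulh  -- dual
[3] i4,i5  bne+and  -- dual
[4] i6,i7  st+and  -- dual
[5] i8  sll  -- RAW+WAW r2
[6] i9,i10  xor+st  -- dual

CYCLES = 7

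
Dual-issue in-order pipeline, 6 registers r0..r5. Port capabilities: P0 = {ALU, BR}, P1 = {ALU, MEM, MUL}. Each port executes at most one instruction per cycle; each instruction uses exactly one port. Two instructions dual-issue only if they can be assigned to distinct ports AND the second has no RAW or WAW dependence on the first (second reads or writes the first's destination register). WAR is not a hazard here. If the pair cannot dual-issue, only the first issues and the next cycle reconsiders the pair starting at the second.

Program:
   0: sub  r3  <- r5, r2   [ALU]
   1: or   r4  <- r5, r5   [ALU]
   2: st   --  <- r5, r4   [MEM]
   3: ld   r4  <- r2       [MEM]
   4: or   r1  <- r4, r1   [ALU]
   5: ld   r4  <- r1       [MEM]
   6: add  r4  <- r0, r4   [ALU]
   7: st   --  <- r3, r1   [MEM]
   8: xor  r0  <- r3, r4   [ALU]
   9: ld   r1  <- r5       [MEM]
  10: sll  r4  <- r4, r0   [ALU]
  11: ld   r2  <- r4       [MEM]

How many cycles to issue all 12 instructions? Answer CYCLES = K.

#0 head=0: sub;or i0/i1 dual
#1 head=2: st i2 no-port MEM/MEM
#2 head=3: ld i3 RAW r4
#3 head=4: or i4 RAW r1
#4 head=5: ld i5 RAW+WAW r4
#5 head=6: add;st i6/i7 dual
#6 head=8: xor;ld i8/i9 dual
#7 head=10: sll i10 RAW r4
#8 head=11: ld i11 tail

CYCLES = 9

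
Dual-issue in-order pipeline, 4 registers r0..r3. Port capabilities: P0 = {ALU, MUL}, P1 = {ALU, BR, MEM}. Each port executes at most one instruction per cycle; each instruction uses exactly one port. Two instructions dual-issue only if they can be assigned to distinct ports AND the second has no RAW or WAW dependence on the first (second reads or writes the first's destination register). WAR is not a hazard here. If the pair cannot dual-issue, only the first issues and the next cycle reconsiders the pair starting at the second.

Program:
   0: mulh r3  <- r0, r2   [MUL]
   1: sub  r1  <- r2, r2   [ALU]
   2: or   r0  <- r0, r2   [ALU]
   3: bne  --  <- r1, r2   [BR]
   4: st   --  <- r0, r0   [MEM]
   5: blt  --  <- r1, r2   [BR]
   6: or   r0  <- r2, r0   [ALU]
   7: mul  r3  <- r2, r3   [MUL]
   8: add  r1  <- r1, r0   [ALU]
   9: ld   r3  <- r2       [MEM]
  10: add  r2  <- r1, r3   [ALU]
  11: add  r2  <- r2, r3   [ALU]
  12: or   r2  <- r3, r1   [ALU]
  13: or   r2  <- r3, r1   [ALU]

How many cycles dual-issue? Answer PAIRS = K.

[0] i0/i1  mulh.MUL sub.ALU  -- pair
[1] i2/i3  or.ALU bne.BR  -- pair
[2] i4  st.MEM  -- no-port MEM/BR
[3] i5/i6  blt.BR or.ALU  -- pair
[4] i7/i8  mul.MUL add.ALU  -- pair
[5] i9  ld.MEM  -- RAW r3
[6] i10  add.ALU  -- RAW+WAW r2
[7] i11  add.ALU  -- WAW r2
[8] i12  or.ALU  -- WAW r2
[9] i13  or.ALU  -- tail

PAIRS = 4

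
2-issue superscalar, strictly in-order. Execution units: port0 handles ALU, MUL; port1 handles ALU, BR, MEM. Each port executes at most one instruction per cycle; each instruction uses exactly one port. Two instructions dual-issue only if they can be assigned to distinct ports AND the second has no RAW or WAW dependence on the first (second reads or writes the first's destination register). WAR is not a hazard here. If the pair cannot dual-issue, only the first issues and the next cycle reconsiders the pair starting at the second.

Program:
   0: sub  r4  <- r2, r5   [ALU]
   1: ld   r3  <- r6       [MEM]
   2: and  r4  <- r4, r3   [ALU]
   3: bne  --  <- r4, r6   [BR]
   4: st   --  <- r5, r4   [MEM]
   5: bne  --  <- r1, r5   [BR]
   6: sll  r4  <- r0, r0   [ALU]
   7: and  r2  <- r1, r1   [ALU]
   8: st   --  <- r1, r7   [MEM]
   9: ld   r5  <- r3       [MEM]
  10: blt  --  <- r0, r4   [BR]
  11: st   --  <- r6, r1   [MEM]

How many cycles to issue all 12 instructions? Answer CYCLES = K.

  cy0 -> i0,i1 (sub.ALU+ld.MEM) dual
  cy1 -> i2 (and.ALU) RAW r4
  cy2 -> i3 (bne.BR) no-port BR/MEM
  cy3 -> i4 (st.MEM) no-port MEM/BR
  cy4 -> i5,i6 (bne.BR+sll.ALU) dual
  cy5 -> i7,i8 (and.ALU+st.MEM) dual
  cy6 -> i9 (ld.MEM) no-port MEM/BR
  cy7 -> i10 (blt.BR) no-port BR/MEM
  cy8 -> i11 (st.MEM) tail

CYCLES = 9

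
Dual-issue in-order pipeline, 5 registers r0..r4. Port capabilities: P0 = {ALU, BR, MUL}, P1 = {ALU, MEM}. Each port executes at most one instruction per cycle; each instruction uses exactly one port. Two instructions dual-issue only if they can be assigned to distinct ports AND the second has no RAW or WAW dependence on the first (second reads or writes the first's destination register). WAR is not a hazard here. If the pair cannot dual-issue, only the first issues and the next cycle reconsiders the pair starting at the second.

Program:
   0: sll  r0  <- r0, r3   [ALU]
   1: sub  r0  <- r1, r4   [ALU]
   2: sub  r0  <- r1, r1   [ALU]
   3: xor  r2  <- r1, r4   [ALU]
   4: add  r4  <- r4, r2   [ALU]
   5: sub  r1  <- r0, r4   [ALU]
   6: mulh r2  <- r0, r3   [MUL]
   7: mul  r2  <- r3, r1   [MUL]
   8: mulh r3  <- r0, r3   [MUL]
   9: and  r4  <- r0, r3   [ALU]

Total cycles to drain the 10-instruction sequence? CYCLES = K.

0. sll.ALU @i0  | WAW r0
1. sub.ALU @i1  | WAW r0
2. sub.ALU xor.ALU @i2/i3  | 2-wide
3. add.ALU @i4  | RAW r4
4. sub.ALU mulh.MUL @i5/i6  | 2-wide
5. mul.MUL @i7  | no-port MUL/MUL
6. mulh.MUL @i8  | RAW r3
7. and.ALU @i9  | tail

CYCLES = 8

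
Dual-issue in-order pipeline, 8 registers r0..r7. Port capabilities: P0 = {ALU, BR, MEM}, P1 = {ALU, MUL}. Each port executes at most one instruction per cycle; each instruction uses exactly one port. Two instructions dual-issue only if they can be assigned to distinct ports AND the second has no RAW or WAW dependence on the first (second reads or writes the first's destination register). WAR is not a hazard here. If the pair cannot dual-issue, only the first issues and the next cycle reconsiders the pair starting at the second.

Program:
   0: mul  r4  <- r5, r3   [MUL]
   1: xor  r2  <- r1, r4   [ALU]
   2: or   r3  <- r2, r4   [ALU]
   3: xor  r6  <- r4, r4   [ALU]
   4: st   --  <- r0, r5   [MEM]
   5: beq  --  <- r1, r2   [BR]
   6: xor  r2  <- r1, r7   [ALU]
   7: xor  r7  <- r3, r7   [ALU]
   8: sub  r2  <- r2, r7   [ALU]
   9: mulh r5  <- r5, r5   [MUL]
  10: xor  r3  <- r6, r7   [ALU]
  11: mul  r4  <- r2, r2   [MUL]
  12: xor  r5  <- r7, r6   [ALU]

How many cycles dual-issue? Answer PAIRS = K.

  cy0 -> i0 (mul) RAW r4
  cy1 -> i1 (xor) RAW r2
  cy2 -> i2&i3 (or/xor) dual
  cy3 -> i4 (st) no-port MEM/BR
  cy4 -> i5&i6 (beq/xor) dual
  cy5 -> i7 (xor) RAW r7
  cy6 -> i8&i9 (sub/mulh) dual
  cy7 -> i10&i11 (xor/mul) dual
  cy8 -> i12 (xor) tail

PAIRS = 4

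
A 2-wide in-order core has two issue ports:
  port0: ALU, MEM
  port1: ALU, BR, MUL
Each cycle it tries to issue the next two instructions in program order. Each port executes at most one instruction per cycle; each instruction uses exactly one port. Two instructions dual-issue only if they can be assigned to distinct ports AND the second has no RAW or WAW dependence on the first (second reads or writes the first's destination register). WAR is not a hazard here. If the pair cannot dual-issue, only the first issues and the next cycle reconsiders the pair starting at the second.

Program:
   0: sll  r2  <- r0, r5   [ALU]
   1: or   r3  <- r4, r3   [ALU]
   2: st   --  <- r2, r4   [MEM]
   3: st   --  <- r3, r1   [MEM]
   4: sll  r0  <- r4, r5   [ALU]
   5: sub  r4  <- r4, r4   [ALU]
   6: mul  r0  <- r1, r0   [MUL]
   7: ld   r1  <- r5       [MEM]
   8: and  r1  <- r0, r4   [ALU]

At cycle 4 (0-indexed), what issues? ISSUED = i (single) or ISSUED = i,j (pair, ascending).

[0] i0/i1  sll;or  -- dual
[1] i2  st  -- no-port MEM/MEM
[2] i3/i4  st;sll  -- dual
[3] i5/i6  sub;mul  -- dual
[4] i7  ld  -- WAW r1
[5] i8  and  -- tail

ISSUED = 7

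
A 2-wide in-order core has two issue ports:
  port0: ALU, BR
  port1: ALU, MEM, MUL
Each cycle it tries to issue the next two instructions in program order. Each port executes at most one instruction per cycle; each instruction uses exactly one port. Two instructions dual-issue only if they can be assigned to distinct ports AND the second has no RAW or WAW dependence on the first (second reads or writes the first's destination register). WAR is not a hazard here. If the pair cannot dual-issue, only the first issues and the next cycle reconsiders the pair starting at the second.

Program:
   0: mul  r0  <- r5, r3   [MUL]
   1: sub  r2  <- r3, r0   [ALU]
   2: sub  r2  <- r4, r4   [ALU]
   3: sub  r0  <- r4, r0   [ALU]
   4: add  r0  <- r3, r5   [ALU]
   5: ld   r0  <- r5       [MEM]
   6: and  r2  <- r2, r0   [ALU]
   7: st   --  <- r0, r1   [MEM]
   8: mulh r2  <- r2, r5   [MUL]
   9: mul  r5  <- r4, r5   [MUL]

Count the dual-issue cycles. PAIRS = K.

[0] i0  mul  -- RAW r0
[1] i1  sub  -- WAW r2
[2] i2/i3  sub+sub  -- 2-wide
[3] i4  add  -- WAW r0
[4] i5  ld  -- RAW r0
[5] i6/i7  and+st  -- 2-wide
[6] i8  mulh  -- no-port MUL/MUL
[7] i9  mul  -- tail

PAIRS = 2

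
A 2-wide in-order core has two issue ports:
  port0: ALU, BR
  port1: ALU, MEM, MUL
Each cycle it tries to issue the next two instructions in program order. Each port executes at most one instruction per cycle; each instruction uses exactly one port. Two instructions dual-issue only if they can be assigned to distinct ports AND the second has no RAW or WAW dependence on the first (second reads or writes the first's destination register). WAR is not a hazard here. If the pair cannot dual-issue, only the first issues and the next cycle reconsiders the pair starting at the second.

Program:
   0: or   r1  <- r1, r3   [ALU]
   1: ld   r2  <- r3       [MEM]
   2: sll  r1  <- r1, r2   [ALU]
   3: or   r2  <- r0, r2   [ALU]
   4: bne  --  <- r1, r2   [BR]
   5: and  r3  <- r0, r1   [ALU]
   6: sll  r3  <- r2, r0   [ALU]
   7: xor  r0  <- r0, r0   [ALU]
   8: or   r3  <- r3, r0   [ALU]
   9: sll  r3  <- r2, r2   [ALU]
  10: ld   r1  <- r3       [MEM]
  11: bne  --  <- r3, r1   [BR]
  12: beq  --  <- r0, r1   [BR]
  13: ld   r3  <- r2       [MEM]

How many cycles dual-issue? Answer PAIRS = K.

PAIRS = 5

t=0 i0+i1:or.ALU ld.MEM ; dual
t=1 i2+i3:sll.ALU or.ALU ; dual
t=2 i4+i5:bne.BR and.ALU ; dual
t=3 i6+i7:sll.ALU xor.ALU ; dual
t=4 i8:or.ALU ; WAW r3
t=5 i9:sll.ALU ; RAW r3
t=6 i10:ld.MEM ; RAW r1
t=7 i11:bne.BR ; no-port BR/BR
t=8 i12+i13:beq.BR ld.MEM ; dual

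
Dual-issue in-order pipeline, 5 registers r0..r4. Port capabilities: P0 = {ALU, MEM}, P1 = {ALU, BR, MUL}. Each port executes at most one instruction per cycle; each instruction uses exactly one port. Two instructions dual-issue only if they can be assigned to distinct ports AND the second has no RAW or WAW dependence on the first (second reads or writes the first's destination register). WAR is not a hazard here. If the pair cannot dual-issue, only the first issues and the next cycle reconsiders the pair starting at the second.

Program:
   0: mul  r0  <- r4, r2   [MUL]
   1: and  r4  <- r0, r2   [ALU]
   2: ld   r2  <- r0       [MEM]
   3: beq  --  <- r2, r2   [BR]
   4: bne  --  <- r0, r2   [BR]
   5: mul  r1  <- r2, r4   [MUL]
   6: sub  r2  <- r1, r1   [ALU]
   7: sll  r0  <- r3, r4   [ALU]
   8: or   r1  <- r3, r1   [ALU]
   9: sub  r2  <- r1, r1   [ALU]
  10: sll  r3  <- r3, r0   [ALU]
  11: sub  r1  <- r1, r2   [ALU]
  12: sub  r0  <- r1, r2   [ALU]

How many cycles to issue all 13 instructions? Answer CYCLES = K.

CYCLES = 10

[0] i0  mul.MUL  -- RAW r0
[1] i1+i2  and.ALU;ld.MEM  -- dual
[2] i3  beq.BR  -- no-port BR/BR
[3] i4  bne.BR  -- no-port BR/MUL
[4] i5  mul.MUL  -- RAW r1
[5] i6+i7  sub.ALU;sll.ALU  -- dual
[6] i8  or.ALU  -- RAW r1
[7] i9+i10  sub.ALU;sll.ALU  -- dual
[8] i11  sub.ALU  -- RAW r1
[9] i12  sub.ALU  -- tail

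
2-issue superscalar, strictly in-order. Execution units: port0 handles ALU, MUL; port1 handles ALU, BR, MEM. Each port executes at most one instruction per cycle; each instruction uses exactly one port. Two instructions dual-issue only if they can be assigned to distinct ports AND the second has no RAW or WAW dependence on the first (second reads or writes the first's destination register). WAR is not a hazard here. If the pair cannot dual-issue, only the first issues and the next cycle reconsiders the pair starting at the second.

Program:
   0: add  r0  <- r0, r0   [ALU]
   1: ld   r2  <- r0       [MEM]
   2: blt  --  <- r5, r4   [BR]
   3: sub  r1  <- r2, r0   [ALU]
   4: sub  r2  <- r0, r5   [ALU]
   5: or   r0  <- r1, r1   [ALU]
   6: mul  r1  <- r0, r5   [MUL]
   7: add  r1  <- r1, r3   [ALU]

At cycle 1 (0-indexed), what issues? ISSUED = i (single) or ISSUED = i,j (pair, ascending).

ISSUED = 1

0. add @i0  | RAW r0
1. ld @i1  | no-port MEM/BR
2. blt+sub @i2,i3  | dual
3. sub+or @i4,i5  | dual
4. mul @i6  | RAW+WAW r1
5. add @i7  | tail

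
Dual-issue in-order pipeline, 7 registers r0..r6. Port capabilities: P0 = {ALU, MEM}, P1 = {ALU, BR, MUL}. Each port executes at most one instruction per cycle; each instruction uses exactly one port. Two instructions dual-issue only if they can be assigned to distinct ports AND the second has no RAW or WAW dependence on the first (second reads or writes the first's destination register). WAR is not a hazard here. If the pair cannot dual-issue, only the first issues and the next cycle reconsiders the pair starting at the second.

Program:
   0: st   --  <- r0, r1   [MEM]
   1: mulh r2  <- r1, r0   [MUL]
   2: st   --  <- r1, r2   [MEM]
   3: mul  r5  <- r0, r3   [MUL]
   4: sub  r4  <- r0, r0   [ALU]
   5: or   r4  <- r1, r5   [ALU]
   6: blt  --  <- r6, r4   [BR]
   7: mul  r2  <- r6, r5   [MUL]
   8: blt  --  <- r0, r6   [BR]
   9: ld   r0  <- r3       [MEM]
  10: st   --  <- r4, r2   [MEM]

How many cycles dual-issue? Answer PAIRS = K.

[0] i0,i1  st.MEM mulh.MUL  -- dual
[1] i2,i3  st.MEM mul.MUL  -- dual
[2] i4  sub.ALU  -- WAW r4
[3] i5  or.ALU  -- RAW r4
[4] i6  blt.BR  -- no-port BR/MUL
[5] i7  mul.MUL  -- no-port MUL/BR
[6] i8,i9  blt.BR ld.MEM  -- dual
[7] i10  st.MEM  -- tail

PAIRS = 3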